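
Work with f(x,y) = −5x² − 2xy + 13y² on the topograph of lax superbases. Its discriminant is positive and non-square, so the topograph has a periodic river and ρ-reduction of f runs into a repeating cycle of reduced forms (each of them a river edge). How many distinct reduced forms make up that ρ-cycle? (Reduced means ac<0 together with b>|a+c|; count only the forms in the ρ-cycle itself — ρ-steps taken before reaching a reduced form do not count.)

D = 264, ⌊√D⌋ = 16
descent: ρ → (13,2,-5)
descent: ρ → (-5,8,10)  [lands on river]
river: ρ → (10,12,-3)
river: ρ → (-3,12,10)
river: ρ → (10,8,-5)
river: ρ → (-5,12,6)
river: ρ → (6,12,-5)
ρ-cycle length = 6 (tail of 2 descent steps not counted)

6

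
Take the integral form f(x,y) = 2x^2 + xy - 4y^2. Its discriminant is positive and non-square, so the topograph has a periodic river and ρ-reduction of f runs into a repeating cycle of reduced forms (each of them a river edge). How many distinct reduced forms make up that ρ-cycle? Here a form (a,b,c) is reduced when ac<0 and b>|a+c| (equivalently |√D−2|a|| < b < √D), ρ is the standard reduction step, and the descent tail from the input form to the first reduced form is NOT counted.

D = 33, ⌊√D⌋ = 5
descent: ρ → (-4,-1,2)
descent: ρ → (2,5,-1)  [lands on river]
river: ρ → (-1,5,2)
river: ρ → (2,3,-3)
river: ρ → (-3,3,2)
ρ-cycle length = 4 (tail of 2 descent steps not counted)

4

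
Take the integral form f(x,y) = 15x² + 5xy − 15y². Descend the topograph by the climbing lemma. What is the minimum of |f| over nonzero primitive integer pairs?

river: ρ → (-15,25,5)
river: ρ → (5,25,-15)
river: ρ → (-15,5,15)
river: ρ → (15,25,-5)
river: ρ → (-5,25,15)
river: ρ → (15,5,-15)
closes: descent 0, river 6
min |a| on river = 5

5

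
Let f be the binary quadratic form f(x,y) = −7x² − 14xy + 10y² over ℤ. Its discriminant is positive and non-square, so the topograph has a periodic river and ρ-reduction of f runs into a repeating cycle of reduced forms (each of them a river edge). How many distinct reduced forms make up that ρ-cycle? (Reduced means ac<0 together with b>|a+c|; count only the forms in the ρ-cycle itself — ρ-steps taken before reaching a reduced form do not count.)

D = 476, ⌊√D⌋ = 21
descent: ρ → (10,14,-7)  [lands on river]
river: ρ → (-7,14,10)
river: ρ → (10,6,-11)
river: ρ → (-11,16,5)
river: ρ → (5,14,-14)
river: ρ → (-14,14,5)
river: ρ → (5,16,-11)
river: ρ → (-11,6,10)
ρ-cycle length = 8 (tail of 1 descent step not counted)

8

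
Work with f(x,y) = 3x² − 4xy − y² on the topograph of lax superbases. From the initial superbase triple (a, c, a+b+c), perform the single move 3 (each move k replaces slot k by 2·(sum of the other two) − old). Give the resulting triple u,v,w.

start (3,-1,-2) = (f(1,0),f(0,1),f(1,1))
replace slot 3: 2·(3+(-1)) − (-2) = 6 → (3,-1,6)

3,-1,6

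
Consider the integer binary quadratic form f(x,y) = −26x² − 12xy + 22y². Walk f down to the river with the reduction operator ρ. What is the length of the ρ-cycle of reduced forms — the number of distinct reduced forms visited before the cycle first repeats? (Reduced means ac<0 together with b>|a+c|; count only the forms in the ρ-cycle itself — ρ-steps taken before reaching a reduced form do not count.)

D = 2432, ⌊√D⌋ = 49
descent: ρ → (22,12,-26)  [lands on river]
river: ρ → (-26,40,8)
river: ρ → (8,40,-26)
river: ρ → (-26,12,22)
river: ρ → (22,32,-16)
river: ρ → (-16,32,22)
ρ-cycle length = 6 (tail of 1 descent step not counted)

6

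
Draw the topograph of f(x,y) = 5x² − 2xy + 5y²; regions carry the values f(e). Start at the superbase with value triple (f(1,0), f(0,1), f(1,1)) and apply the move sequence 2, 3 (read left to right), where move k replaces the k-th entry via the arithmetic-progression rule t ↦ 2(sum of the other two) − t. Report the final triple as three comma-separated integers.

start (5,5,8) = (f(1,0),f(0,1),f(1,1))
replace slot 2: 2·(5+8) − 5 = 21 → (5,21,8)
replace slot 3: 2·(5+21) − 8 = 44 → (5,21,44)

5,21,44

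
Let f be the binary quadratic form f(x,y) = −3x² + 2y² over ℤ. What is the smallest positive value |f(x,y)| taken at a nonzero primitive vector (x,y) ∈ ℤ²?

descent: ρ → (2,4,-1)  [lands on river]
river: ρ → (-1,4,2)
closes: descent 1, river 2
min |a| on river = 1

1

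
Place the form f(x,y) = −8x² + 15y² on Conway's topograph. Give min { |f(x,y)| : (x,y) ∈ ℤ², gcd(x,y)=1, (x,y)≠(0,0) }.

descent: ρ → (15,0,-8)
descent: ρ → (-8,16,7)  [lands on river]
river: ρ → (7,12,-12)
river: ρ → (-12,12,7)
river: ρ → (7,16,-8)
closes: descent 2, river 4
min |a| on river = 7

7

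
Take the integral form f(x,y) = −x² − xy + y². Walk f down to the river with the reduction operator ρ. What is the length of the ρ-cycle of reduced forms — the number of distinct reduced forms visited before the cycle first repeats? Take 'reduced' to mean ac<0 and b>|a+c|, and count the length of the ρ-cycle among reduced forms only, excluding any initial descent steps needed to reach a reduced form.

D = 5, ⌊√D⌋ = 2
descent: ρ → (1,1,-1)  [lands on river]
river: ρ → (-1,1,1)
ρ-cycle length = 2 (tail of 1 descent step not counted)

2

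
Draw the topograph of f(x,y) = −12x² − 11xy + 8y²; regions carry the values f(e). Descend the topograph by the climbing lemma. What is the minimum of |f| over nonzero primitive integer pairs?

descent: ρ → (8,11,-12)  [lands on river]
river: ρ → (-12,13,7)
river: ρ → (7,15,-10)
river: ρ → (-10,5,12)
river: ρ → (12,19,-3)
river: ρ → (-3,17,18)
river: ρ → (18,19,-2)
river: ρ → (-2,21,8)
closes: descent 1, river 8
min |a| on river = 2

2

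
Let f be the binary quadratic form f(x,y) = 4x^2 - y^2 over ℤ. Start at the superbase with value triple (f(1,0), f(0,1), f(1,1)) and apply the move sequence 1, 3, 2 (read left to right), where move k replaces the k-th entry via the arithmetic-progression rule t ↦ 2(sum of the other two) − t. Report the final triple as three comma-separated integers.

start (4,-1,3) = (f(1,0),f(0,1),f(1,1))
replace slot 1: 2·((-1)+3) − 4 = 0 → (0,-1,3)
replace slot 3: 2·(0+(-1)) − 3 = -5 → (0,-1,-5)
replace slot 2: 2·(0+(-5)) − (-1) = -9 → (0,-9,-5)

0,-9,-5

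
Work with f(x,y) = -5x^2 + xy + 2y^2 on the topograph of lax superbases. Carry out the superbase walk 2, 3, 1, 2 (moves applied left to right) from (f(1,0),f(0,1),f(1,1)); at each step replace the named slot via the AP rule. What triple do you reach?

start (-5,2,-2) = (f(1,0),f(0,1),f(1,1))
replace slot 2: 2·((-5)+(-2)) − 2 = -16 → (-5,-16,-2)
replace slot 3: 2·((-5)+(-16)) − (-2) = -40 → (-5,-16,-40)
replace slot 1: 2·((-16)+(-40)) − (-5) = -107 → (-107,-16,-40)
replace slot 2: 2·((-107)+(-40)) − (-16) = -278 → (-107,-278,-40)

-107,-278,-40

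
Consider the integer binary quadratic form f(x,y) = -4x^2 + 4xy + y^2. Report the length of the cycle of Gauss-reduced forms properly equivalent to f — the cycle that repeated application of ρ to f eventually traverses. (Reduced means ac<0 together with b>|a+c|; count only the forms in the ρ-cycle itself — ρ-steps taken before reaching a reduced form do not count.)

D = 32, ⌊√D⌋ = 5
river: ρ → (1,4,-4)
river: ρ → (-4,4,1)
ρ-cycle length = 2 (tail of 0 descent steps not counted)

2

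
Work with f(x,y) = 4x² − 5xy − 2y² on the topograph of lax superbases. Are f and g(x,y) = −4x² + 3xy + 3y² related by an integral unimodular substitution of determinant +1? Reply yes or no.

D₁ = 57, D₂ = 57
river cycle of f (length 6): (-2, 5, 4), (4, 3, -3), (-3, 3, 4), (4, 5, -2), (-2, 7, 1), (1, 7, -2)
river cycle of g (length 6): (3, 3, -4), (-4, 5, 2), (2, 7, -1), (-1, 7, 2), (2, 5, -4), (-4, 3, 3)
cycles differ ⇒ inequivalent

no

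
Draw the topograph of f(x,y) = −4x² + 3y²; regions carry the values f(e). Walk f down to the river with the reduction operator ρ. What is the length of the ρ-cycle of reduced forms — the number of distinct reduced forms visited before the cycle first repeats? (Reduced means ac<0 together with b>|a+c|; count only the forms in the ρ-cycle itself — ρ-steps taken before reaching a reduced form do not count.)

D = 48, ⌊√D⌋ = 6
descent: ρ → (3,6,-1)  [lands on river]
river: ρ → (-1,6,3)
ρ-cycle length = 2 (tail of 1 descent step not counted)

2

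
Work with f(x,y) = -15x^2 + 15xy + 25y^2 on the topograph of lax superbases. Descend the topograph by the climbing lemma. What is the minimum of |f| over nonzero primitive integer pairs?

river: ρ → (25,35,-5)
river: ρ → (-5,35,25)
river: ρ → (25,15,-15)
river: ρ → (-15,15,25)
closes: descent 0, river 4
min |a| on river = 5

5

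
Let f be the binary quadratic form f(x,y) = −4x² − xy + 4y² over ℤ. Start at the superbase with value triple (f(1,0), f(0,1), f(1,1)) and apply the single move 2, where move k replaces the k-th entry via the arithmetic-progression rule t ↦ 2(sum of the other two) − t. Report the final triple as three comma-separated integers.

start (-4,4,-1) = (f(1,0),f(0,1),f(1,1))
replace slot 2: 2·((-4)+(-1)) − 4 = -14 → (-4,-14,-1)

-4,-14,-1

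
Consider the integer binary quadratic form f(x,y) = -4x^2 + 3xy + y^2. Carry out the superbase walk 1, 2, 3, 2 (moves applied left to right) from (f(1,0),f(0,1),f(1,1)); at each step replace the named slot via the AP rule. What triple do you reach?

start (-4,1,0) = (f(1,0),f(0,1),f(1,1))
replace slot 1: 2·(1+0) − (-4) = 6 → (6,1,0)
replace slot 2: 2·(6+0) − 1 = 11 → (6,11,0)
replace slot 3: 2·(6+11) − 0 = 34 → (6,11,34)
replace slot 2: 2·(6+34) − 11 = 69 → (6,69,34)

6,69,34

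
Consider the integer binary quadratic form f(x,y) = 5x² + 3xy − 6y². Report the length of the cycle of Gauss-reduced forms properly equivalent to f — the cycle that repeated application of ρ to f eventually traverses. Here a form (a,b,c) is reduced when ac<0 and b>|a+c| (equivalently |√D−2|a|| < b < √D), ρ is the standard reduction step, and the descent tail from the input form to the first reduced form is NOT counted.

D = 129, ⌊√D⌋ = 11
river: ρ → (-6,9,2)
river: ρ → (2,11,-1)
river: ρ → (-1,11,2)
river: ρ → (2,9,-6)
river: ρ → (-6,3,5)
river: ρ → (5,7,-4)
river: ρ → (-4,9,3)
river: ρ → (3,9,-4)
river: ρ → (-4,7,5)
river: ρ → (5,3,-6)
ρ-cycle length = 10 (tail of 0 descent steps not counted)

10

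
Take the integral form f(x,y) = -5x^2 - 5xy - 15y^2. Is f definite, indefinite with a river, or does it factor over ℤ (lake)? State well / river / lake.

D = b²−4ac = (-5)² − 4·(-5)·(-15) = -275
D < 0 ⇒ definite ⇒ every region one sign ⇒ single well

well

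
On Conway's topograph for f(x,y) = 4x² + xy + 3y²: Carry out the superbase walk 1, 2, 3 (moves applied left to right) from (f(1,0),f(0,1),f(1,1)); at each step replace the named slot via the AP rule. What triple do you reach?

start (4,3,8) = (f(1,0),f(0,1),f(1,1))
replace slot 1: 2·(3+8) − 4 = 18 → (18,3,8)
replace slot 2: 2·(18+8) − 3 = 49 → (18,49,8)
replace slot 3: 2·(18+49) − 8 = 126 → (18,49,126)

18,49,126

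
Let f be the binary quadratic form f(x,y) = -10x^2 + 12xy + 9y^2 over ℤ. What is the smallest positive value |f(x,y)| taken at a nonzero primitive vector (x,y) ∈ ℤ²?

river: ρ → (9,6,-13)
river: ρ → (-13,20,2)
river: ρ → (2,20,-13)
river: ρ → (-13,6,9)
river: ρ → (9,12,-10)
river: ρ → (-10,8,11)
river: ρ → (11,14,-7)
river: ρ → (-7,14,11)
river: ρ → (11,8,-10)
river: ρ → (-10,12,9)
closes: descent 0, river 10
min |a| on river = 2

2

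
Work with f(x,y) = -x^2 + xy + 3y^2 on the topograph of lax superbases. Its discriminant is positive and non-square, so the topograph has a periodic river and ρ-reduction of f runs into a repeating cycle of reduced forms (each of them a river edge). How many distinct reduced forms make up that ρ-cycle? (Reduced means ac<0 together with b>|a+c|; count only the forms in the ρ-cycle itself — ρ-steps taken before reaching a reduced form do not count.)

D = 13, ⌊√D⌋ = 3
descent: ρ → (3,-1,-1)
descent: ρ → (-1,3,1)  [lands on river]
river: ρ → (1,3,-1)
ρ-cycle length = 2 (tail of 2 descent steps not counted)

2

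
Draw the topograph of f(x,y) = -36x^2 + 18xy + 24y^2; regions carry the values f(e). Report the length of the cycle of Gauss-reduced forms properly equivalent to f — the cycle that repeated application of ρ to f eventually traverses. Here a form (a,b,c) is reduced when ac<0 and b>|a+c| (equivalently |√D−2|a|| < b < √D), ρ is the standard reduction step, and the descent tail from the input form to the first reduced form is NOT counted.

D = 3780, ⌊√D⌋ = 61
river: ρ → (24,30,-30)
river: ρ → (-30,30,24)
river: ρ → (24,18,-36)
river: ρ → (-36,54,6)
river: ρ → (6,54,-36)
river: ρ → (-36,18,24)
ρ-cycle length = 6 (tail of 0 descent steps not counted)

6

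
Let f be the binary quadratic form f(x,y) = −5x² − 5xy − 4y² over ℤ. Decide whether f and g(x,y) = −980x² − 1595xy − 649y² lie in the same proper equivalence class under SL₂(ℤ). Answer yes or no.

D₁ = -55, D₂ = -55
f is negative-definite; reduce −f:
−f: flip: (5,5,4)→(4,-5,5)
−f: translate: b→3 (≡-5 mod 8), so (4,-5,5)→(4,3,4)
−f: reduced (well bottom): (4,3,4) with a≤c, −a<b≤a
flip sign back: reduced form of f is (-4,-3,-4)
g is negative-definite; reduce −g:
−g: translate: b→-365 (≡1595 mod 1960), so (980,1595,649)→(980,-365,34)
−g: flip: (980,-365,34)→(34,365,980)
−g: translate: b→25 (≡365 mod 68), so (34,365,980)→(34,25,5)
−g: flip: (34,25,5)→(5,-25,34)
−g: translate: b→5 (≡-25 mod 10), so (5,-25,34)→(5,5,4)
−g: flip: (5,5,4)→(4,-5,5)
−g: translate: b→3 (≡-5 mod 8), so (4,-5,5)→(4,3,4)
−g: reduced (well bottom): (4,3,4) with a≤c, −a<b≤a
flip sign back: reduced form of g is (-4,-3,-4)
reduced forms (-4, -3, -4) vs (-4, -3, -4) ⇒ equivalent

yes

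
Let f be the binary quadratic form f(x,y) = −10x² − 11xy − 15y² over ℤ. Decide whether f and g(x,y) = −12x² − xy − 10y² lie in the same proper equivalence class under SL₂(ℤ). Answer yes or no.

D₁ = -479, D₂ = -479
f is negative-definite; reduce −f:
−f: translate: b→-9 (≡11 mod 20), so (10,11,15)→(10,-9,14)
−f: reduced (well bottom): (10,-9,14) with a≤c, −a<b≤a
flip sign back: reduced form of f is (-10,9,-14)
g is negative-definite; reduce −g:
−g: flip: (12,1,10)→(10,-1,12)
−g: reduced (well bottom): (10,-1,12) with a≤c, −a<b≤a
flip sign back: reduced form of g is (-10,1,-12)
reduced forms (-10, 9, -14) vs (-10, 1, -12) ⇒ inequivalent

no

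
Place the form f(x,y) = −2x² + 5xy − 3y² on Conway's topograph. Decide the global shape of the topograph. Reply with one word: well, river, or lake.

D = b²−4ac = 5² − 4·(-2)·(-3) = 1
D = 1² is a perfect square ⇒ form factors over ℤ ⇒ lakes

lake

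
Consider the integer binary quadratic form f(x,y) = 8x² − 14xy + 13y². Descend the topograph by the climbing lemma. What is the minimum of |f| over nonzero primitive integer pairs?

translate: b→2 (≡-14 mod 16), so (8,-14,13)→(8,2,7)
flip: (8,2,7)→(7,-2,8)
reduced (well bottom): (7,-2,8) with a≤c, −a<b≤a
well minimum = a = 7

7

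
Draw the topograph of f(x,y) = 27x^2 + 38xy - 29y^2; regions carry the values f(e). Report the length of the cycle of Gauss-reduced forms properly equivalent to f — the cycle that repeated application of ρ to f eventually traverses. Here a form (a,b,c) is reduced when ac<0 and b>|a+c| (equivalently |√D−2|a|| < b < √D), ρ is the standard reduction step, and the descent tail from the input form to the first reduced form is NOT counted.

D = 4576, ⌊√D⌋ = 67
river: ρ → (-29,20,36)
river: ρ → (36,52,-13)
river: ρ → (-13,52,36)
river: ρ → (36,20,-29)
river: ρ → (-29,38,27)
river: ρ → (27,16,-40)
river: ρ → (-40,64,3)
river: ρ → (3,62,-61)
river: ρ → (-61,60,4)
river: ρ → (4,60,-61)
river: ρ → (-61,62,3)
river: ρ → (3,64,-40)
river: ρ → (-40,16,27)
river: ρ → (27,38,-29)
ρ-cycle length = 14 (tail of 0 descent steps not counted)

14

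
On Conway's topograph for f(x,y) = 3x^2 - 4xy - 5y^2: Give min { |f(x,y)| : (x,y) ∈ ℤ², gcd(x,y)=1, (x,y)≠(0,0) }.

descent: ρ → (-5,4,3)  [lands on river]
river: ρ → (3,8,-1)
river: ρ → (-1,8,3)
river: ρ → (3,4,-5)
river: ρ → (-5,6,2)
river: ρ → (2,6,-5)
closes: descent 1, river 6
min |a| on river = 1

1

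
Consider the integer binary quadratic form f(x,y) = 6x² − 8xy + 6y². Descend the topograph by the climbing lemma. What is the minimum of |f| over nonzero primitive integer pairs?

translate: b→4 (≡-8 mod 12), so (6,-8,6)→(6,4,4)
flip: (6,4,4)→(4,-4,6)
translate: b→4 (≡-4 mod 8), so (4,-4,6)→(4,4,6)
reduced (well bottom): (4,4,6) with a≤c, −a<b≤a
well minimum = a = 4

4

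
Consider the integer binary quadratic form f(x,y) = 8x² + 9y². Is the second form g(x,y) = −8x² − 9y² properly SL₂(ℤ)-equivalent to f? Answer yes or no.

D₁ = -288, D₂ = -288
f: reduced (well bottom): (8,0,9) with a≤c, −a<b≤a
g is negative-definite; reduce −g:
−g: reduced (well bottom): (8,0,9) with a≤c, −a<b≤a
flip sign back: reduced form of g is (-8,0,-9)
reduced forms (8, 0, 9) vs (-8, 0, -9) ⇒ inequivalent

no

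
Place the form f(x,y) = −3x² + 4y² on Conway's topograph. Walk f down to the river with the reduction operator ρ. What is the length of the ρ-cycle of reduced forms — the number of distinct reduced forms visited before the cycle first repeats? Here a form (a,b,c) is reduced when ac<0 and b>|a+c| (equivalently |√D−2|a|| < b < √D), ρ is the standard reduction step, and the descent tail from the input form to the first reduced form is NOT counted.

D = 48, ⌊√D⌋ = 6
descent: ρ → (4,0,-3)
descent: ρ → (-3,6,1)  [lands on river]
river: ρ → (1,6,-3)
ρ-cycle length = 2 (tail of 2 descent steps not counted)

2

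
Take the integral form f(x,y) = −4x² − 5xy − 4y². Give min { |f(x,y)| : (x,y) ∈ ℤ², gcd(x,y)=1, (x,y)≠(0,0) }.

translate: b→-3 (≡5 mod 8), so (4,5,4)→(4,-3,3)
flip: (4,-3,3)→(3,3,4)
reduced (well bottom): (3,3,4) with a≤c, −a<b≤a
well minimum |f| = |-3| = 3 (negative-definite)

3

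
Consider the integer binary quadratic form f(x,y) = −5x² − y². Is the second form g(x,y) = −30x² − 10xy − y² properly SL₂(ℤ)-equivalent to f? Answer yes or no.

D₁ = -20, D₂ = -20
f is negative-definite; reduce −f:
−f: flip: (5,0,1)→(1,0,5)
−f: reduced (well bottom): (1,0,5) with a≤c, −a<b≤a
flip sign back: reduced form of f is (-1,0,-5)
g is negative-definite; reduce −g:
−g: flip: (30,10,1)→(1,-10,30)
−g: translate: b→0 (≡-10 mod 2), so (1,-10,30)→(1,0,5)
−g: reduced (well bottom): (1,0,5) with a≤c, −a<b≤a
flip sign back: reduced form of g is (-1,0,-5)
reduced forms (-1, 0, -5) vs (-1, 0, -5) ⇒ equivalent

yes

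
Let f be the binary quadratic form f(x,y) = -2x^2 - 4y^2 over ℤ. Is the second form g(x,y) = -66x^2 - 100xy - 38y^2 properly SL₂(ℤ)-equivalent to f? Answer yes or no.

D₁ = -32, D₂ = -32
f is negative-definite; reduce −f:
−f: reduced (well bottom): (2,0,4) with a≤c, −a<b≤a
flip sign back: reduced form of f is (-2,0,-4)
g is negative-definite; reduce −g:
−g: translate: b→-32 (≡100 mod 132), so (66,100,38)→(66,-32,4)
−g: flip: (66,-32,4)→(4,32,66)
−g: translate: b→0 (≡32 mod 8), so (4,32,66)→(4,0,2)
−g: flip: (4,0,2)→(2,0,4)
−g: reduced (well bottom): (2,0,4) with a≤c, −a<b≤a
flip sign back: reduced form of g is (-2,0,-4)
reduced forms (-2, 0, -4) vs (-2, 0, -4) ⇒ equivalent

yes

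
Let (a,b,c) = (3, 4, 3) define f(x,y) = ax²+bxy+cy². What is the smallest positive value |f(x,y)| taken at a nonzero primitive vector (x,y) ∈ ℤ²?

translate: b→-2 (≡4 mod 6), so (3,4,3)→(3,-2,2)
flip: (3,-2,2)→(2,2,3)
reduced (well bottom): (2,2,3) with a≤c, −a<b≤a
well minimum = a = 2

2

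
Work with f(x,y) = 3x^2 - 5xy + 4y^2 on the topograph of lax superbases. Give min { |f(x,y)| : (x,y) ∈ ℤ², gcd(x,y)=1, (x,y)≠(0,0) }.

translate: b→1 (≡-5 mod 6), so (3,-5,4)→(3,1,2)
flip: (3,1,2)→(2,-1,3)
reduced (well bottom): (2,-1,3) with a≤c, −a<b≤a
well minimum = a = 2

2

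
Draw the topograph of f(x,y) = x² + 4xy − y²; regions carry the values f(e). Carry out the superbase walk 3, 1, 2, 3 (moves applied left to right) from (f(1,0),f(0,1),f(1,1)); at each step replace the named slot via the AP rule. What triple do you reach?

start (1,-1,4) = (f(1,0),f(0,1),f(1,1))
replace slot 3: 2·(1+(-1)) − 4 = -4 → (1,-1,-4)
replace slot 1: 2·((-1)+(-4)) − 1 = -11 → (-11,-1,-4)
replace slot 2: 2·((-11)+(-4)) − (-1) = -29 → (-11,-29,-4)
replace slot 3: 2·((-11)+(-29)) − (-4) = -76 → (-11,-29,-76)

-11,-29,-76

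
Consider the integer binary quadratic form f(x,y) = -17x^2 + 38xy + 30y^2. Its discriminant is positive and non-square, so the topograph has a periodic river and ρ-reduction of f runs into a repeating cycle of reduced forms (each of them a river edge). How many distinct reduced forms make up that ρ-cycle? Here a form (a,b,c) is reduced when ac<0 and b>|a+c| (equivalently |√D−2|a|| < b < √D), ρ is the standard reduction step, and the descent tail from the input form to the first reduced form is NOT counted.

D = 3484, ⌊√D⌋ = 59
river: ρ → (30,22,-25)
river: ρ → (-25,28,27)
river: ρ → (27,26,-26)
river: ρ → (-26,26,27)
river: ρ → (27,28,-25)
river: ρ → (-25,22,30)
river: ρ → (30,38,-17)
river: ρ → (-17,30,38)
river: ρ → (38,46,-9)
river: ρ → (-9,44,43)
river: ρ → (43,42,-10)
river: ρ → (-10,58,3)
river: ρ → (3,56,-29)
river: ρ → (-29,2,30)
river: ρ → (30,58,-1)
river: ρ → (-1,58,30)
river: ρ → (30,2,-29)
river: ρ → (-29,56,3)
river: ρ → (3,58,-10)
river: ρ → (-10,42,43)
river: ρ → (43,44,-9)
river: ρ → (-9,46,38)
river: ρ → (38,30,-17)
river: ρ → (-17,38,30)
ρ-cycle length = 24 (tail of 0 descent steps not counted)

24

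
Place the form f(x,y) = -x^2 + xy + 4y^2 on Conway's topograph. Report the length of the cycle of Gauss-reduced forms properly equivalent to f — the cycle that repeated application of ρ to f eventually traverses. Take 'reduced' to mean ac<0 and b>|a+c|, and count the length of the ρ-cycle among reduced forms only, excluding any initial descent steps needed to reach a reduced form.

D = 17, ⌊√D⌋ = 4
descent: ρ → (4,-1,-1)
descent: ρ → (-1,3,2)  [lands on river]
river: ρ → (2,1,-2)
river: ρ → (-2,3,1)
river: ρ → (1,3,-2)
river: ρ → (-2,1,2)
river: ρ → (2,3,-1)
ρ-cycle length = 6 (tail of 2 descent steps not counted)

6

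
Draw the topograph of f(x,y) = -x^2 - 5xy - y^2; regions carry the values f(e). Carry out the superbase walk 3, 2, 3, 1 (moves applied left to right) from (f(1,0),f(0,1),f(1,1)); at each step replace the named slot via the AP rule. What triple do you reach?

start (-1,-1,-7) = (f(1,0),f(0,1),f(1,1))
replace slot 3: 2·((-1)+(-1)) − (-7) = 3 → (-1,-1,3)
replace slot 2: 2·((-1)+3) − (-1) = 5 → (-1,5,3)
replace slot 3: 2·((-1)+5) − 3 = 5 → (-1,5,5)
replace slot 1: 2·(5+5) − (-1) = 21 → (21,5,5)

21,5,5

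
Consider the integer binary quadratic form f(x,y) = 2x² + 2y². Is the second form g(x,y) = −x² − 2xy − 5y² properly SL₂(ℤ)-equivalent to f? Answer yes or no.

D₁ = -16, D₂ = -16
f: reduced (well bottom): (2,0,2) with a≤c, −a<b≤a
g is negative-definite; reduce −g:
−g: translate: b→0 (≡2 mod 2), so (1,2,5)→(1,0,4)
−g: reduced (well bottom): (1,0,4) with a≤c, −a<b≤a
flip sign back: reduced form of g is (-1,0,-4)
reduced forms (2, 0, 2) vs (-1, 0, -4) ⇒ inequivalent

no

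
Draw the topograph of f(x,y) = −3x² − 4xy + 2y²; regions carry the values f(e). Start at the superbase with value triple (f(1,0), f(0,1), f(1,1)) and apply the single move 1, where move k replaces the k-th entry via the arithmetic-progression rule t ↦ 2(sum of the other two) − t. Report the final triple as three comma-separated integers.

start (-3,2,-5) = (f(1,0),f(0,1),f(1,1))
replace slot 1: 2·(2+(-5)) − (-3) = -3 → (-3,2,-5)

-3,2,-5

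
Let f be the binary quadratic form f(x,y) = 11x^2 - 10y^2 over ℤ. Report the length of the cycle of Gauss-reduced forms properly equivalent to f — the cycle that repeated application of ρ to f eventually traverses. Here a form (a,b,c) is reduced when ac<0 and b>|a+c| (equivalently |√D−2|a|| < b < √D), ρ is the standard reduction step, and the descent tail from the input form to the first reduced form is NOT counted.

D = 440, ⌊√D⌋ = 20
descent: ρ → (-10,20,1)  [lands on river]
river: ρ → (1,20,-10)
ρ-cycle length = 2 (tail of 1 descent step not counted)

2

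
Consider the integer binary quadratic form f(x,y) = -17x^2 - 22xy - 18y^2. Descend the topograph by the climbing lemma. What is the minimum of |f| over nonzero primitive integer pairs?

translate: b→-12 (≡22 mod 34), so (17,22,18)→(17,-12,13)
flip: (17,-12,13)→(13,12,17)
reduced (well bottom): (13,12,17) with a≤c, −a<b≤a
well minimum |f| = |-13| = 13 (negative-definite)

13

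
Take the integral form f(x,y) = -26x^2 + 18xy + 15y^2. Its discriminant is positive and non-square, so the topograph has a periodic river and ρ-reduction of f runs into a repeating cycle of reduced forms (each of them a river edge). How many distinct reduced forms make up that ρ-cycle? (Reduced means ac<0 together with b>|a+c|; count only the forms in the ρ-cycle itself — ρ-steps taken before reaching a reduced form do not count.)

D = 1884, ⌊√D⌋ = 43
river: ρ → (15,42,-2)
river: ρ → (-2,42,15)
river: ρ → (15,18,-26)
river: ρ → (-26,34,7)
river: ρ → (7,36,-21)
river: ρ → (-21,6,22)
river: ρ → (22,38,-5)
river: ρ → (-5,42,6)
river: ρ → (6,42,-5)
river: ρ → (-5,38,22)
river: ρ → (22,6,-21)
river: ρ → (-21,36,7)
river: ρ → (7,34,-26)
river: ρ → (-26,18,15)
ρ-cycle length = 14 (tail of 0 descent steps not counted)

14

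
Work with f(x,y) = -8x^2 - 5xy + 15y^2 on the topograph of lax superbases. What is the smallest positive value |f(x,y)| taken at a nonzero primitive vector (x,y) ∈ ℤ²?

descent: ρ → (15,5,-8)
descent: ρ → (-8,11,12)  [lands on river]
river: ρ → (12,13,-7)
river: ρ → (-7,15,10)
river: ρ → (10,5,-12)
river: ρ → (-12,19,3)
river: ρ → (3,17,-18)
river: ρ → (-18,19,2)
river: ρ → (2,21,-8)
closes: descent 2, river 8
min |a| on river = 2

2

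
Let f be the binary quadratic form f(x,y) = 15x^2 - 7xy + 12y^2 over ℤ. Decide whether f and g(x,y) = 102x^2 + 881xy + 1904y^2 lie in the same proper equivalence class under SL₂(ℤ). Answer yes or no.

D₁ = -671, D₂ = -671
f: flip: (15,-7,12)→(12,7,15)
f: reduced (well bottom): (12,7,15) with a≤c, −a<b≤a
g: translate: b→65 (≡881 mod 204), so (102,881,1904)→(102,65,12)
g: flip: (102,65,12)→(12,-65,102)
g: translate: b→7 (≡-65 mod 24), so (12,-65,102)→(12,7,15)
g: reduced (well bottom): (12,7,15) with a≤c, −a<b≤a
reduced forms (12, 7, 15) vs (12, 7, 15) ⇒ equivalent

yes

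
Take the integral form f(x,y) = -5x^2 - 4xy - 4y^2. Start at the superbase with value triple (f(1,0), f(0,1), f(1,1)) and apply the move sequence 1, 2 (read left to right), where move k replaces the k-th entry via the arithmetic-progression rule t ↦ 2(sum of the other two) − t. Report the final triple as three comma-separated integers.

start (-5,-4,-13) = (f(1,0),f(0,1),f(1,1))
replace slot 1: 2·((-4)+(-13)) − (-5) = -29 → (-29,-4,-13)
replace slot 2: 2·((-29)+(-13)) − (-4) = -80 → (-29,-80,-13)

-29,-80,-13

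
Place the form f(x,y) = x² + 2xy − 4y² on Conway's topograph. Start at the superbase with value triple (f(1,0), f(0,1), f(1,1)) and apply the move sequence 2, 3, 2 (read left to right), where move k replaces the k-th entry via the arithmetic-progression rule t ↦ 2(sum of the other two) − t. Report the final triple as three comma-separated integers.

start (1,-4,-1) = (f(1,0),f(0,1),f(1,1))
replace slot 2: 2·(1+(-1)) − (-4) = 4 → (1,4,-1)
replace slot 3: 2·(1+4) − (-1) = 11 → (1,4,11)
replace slot 2: 2·(1+11) − 4 = 20 → (1,20,11)

1,20,11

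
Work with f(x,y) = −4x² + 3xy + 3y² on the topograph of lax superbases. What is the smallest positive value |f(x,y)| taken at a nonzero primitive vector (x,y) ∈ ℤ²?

river: ρ → (3,3,-4)
river: ρ → (-4,5,2)
river: ρ → (2,7,-1)
river: ρ → (-1,7,2)
river: ρ → (2,5,-4)
river: ρ → (-4,3,3)
closes: descent 0, river 6
min |a| on river = 1

1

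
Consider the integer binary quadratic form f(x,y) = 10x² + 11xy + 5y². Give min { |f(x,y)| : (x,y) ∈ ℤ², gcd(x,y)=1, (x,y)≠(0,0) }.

translate: b→-9 (≡11 mod 20), so (10,11,5)→(10,-9,4)
flip: (10,-9,4)→(4,9,10)
translate: b→1 (≡9 mod 8), so (4,9,10)→(4,1,5)
reduced (well bottom): (4,1,5) with a≤c, −a<b≤a
well minimum = a = 4

4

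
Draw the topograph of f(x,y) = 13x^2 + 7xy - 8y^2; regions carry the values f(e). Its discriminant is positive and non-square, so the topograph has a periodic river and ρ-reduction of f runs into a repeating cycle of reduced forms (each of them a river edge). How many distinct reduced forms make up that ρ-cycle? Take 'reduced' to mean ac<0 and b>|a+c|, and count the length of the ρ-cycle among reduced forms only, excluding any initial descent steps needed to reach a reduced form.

D = 465, ⌊√D⌋ = 21
river: ρ → (-8,9,12)
river: ρ → (12,15,-5)
river: ρ → (-5,15,12)
river: ρ → (12,9,-8)
river: ρ → (-8,7,13)
river: ρ → (13,19,-2)
river: ρ → (-2,21,3)
river: ρ → (3,21,-2)
river: ρ → (-2,19,13)
river: ρ → (13,7,-8)
ρ-cycle length = 10 (tail of 0 descent steps not counted)

10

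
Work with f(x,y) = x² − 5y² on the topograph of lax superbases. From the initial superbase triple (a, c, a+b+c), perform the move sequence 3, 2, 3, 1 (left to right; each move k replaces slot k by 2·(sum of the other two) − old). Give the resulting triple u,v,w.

start (1,-5,-4) = (f(1,0),f(0,1),f(1,1))
replace slot 3: 2·(1+(-5)) − (-4) = -4 → (1,-5,-4)
replace slot 2: 2·(1+(-4)) − (-5) = -1 → (1,-1,-4)
replace slot 3: 2·(1+(-1)) − (-4) = 4 → (1,-1,4)
replace slot 1: 2·((-1)+4) − 1 = 5 → (5,-1,4)

5,-1,4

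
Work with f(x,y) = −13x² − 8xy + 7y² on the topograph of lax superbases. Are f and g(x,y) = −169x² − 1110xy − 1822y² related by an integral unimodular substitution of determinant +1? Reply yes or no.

D₁ = 428, D₂ = 428
river cycle of f (length 6): (7, 8, -13), (-13, 18, 2), (2, 18, -13), (-13, 8, 7), (7, 20, -1), (-1, 20, 7)
river cycle of g (length 6): (-13, 18, 2), (2, 18, -13), (-13, 8, 7), (7, 20, -1), (-1, 20, 7), (7, 8, -13)
cycles coincide ⇒ equivalent

yes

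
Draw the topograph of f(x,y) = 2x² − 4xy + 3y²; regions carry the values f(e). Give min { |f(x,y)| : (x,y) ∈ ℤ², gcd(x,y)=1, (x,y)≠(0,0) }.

translate: b→0 (≡-4 mod 4), so (2,-4,3)→(2,0,1)
flip: (2,0,1)→(1,0,2)
reduced (well bottom): (1,0,2) with a≤c, −a<b≤a
well minimum = a = 1

1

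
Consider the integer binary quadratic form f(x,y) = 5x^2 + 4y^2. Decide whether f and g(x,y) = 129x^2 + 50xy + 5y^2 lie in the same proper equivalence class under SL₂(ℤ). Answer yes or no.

D₁ = -80, D₂ = -80
f: flip: (5,0,4)→(4,0,5)
f: reduced (well bottom): (4,0,5) with a≤c, −a<b≤a
g: flip: (129,50,5)→(5,-50,129)
g: translate: b→0 (≡-50 mod 10), so (5,-50,129)→(5,0,4)
g: flip: (5,0,4)→(4,0,5)
g: reduced (well bottom): (4,0,5) with a≤c, −a<b≤a
reduced forms (4, 0, 5) vs (4, 0, 5) ⇒ equivalent

yes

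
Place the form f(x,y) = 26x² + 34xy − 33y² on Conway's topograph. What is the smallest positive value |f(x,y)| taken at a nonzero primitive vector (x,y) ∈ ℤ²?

river: ρ → (-33,32,27)
river: ρ → (27,22,-38)
river: ρ → (-38,54,11)
river: ρ → (11,56,-33)
river: ρ → (-33,10,34)
river: ρ → (34,58,-9)
river: ρ → (-9,50,58)
river: ρ → (58,66,-1)
river: ρ → (-1,66,58)
river: ρ → (58,50,-9)
river: ρ → (-9,58,34)
river: ρ → (34,10,-33)
river: ρ → (-33,56,11)
river: ρ → (11,54,-38)
river: ρ → (-38,22,27)
river: ρ → (27,32,-33)
river: ρ → (-33,34,26)
river: ρ → (26,18,-41)
river: ρ → (-41,64,3)
river: ρ → (3,62,-62)
river: ρ → (-62,62,3)
river: ρ → (3,64,-41)
river: ρ → (-41,18,26)
river: ρ → (26,34,-33)
closes: descent 0, river 24
min |a| on river = 1

1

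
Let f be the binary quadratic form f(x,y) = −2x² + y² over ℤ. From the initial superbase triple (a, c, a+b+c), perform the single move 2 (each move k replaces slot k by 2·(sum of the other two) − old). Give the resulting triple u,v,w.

start (-2,1,-1) = (f(1,0),f(0,1),f(1,1))
replace slot 2: 2·((-2)+(-1)) − 1 = -7 → (-2,-7,-1)

-2,-7,-1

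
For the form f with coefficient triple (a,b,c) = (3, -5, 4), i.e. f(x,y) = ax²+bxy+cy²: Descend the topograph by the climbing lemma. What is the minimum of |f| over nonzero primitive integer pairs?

translate: b→1 (≡-5 mod 6), so (3,-5,4)→(3,1,2)
flip: (3,1,2)→(2,-1,3)
reduced (well bottom): (2,-1,3) with a≤c, −a<b≤a
well minimum = a = 2

2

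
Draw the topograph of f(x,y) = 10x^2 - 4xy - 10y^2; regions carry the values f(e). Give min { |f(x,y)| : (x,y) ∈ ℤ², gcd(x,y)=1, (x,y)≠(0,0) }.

descent: ρ → (-10,4,10)  [lands on river]
river: ρ → (10,16,-4)
river: ρ → (-4,16,10)
river: ρ → (10,4,-10)
river: ρ → (-10,16,4)
river: ρ → (4,16,-10)
closes: descent 1, river 6
min |a| on river = 4

4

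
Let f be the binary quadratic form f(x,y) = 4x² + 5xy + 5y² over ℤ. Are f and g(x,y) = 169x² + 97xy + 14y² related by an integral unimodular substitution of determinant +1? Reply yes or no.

D₁ = -55, D₂ = -55
f: translate: b→-3 (≡5 mod 8), so (4,5,5)→(4,-3,4)
f: flip: (4,-3,4)→(4,3,4)
f: reduced (well bottom): (4,3,4) with a≤c, −a<b≤a
g: flip: (169,97,14)→(14,-97,169)
g: translate: b→-13 (≡-97 mod 28), so (14,-97,169)→(14,-13,4)
g: flip: (14,-13,4)→(4,13,14)
g: translate: b→-3 (≡13 mod 8), so (4,13,14)→(4,-3,4)
g: flip: (4,-3,4)→(4,3,4)
g: reduced (well bottom): (4,3,4) with a≤c, −a<b≤a
reduced forms (4, 3, 4) vs (4, 3, 4) ⇒ equivalent

yes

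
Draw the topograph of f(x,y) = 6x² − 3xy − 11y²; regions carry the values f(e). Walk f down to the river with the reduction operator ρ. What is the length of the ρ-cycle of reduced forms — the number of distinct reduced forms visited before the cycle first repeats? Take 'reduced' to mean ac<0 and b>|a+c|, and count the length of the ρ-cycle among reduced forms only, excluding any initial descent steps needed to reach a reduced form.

D = 273, ⌊√D⌋ = 16
descent: ρ → (-11,3,6)
descent: ρ → (6,9,-8)  [lands on river]
river: ρ → (-8,7,7)
river: ρ → (7,7,-8)
river: ρ → (-8,9,6)
river: ρ → (6,15,-2)
river: ρ → (-2,13,13)
river: ρ → (13,13,-2)
river: ρ → (-2,15,6)
ρ-cycle length = 8 (tail of 2 descent steps not counted)

8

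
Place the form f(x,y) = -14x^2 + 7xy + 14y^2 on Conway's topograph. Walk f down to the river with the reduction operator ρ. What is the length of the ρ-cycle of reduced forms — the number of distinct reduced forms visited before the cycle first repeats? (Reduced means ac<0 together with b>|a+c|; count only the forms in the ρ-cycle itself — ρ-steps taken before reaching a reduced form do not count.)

D = 833, ⌊√D⌋ = 28
river: ρ → (14,21,-7)
river: ρ → (-7,21,14)
river: ρ → (14,7,-14)
river: ρ → (-14,21,7)
river: ρ → (7,21,-14)
river: ρ → (-14,7,14)
ρ-cycle length = 6 (tail of 0 descent steps not counted)

6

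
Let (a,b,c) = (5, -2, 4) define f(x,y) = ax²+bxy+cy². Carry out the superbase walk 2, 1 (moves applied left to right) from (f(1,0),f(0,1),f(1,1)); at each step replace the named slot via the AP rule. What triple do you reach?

start (5,4,7) = (f(1,0),f(0,1),f(1,1))
replace slot 2: 2·(5+7) − 4 = 20 → (5,20,7)
replace slot 1: 2·(20+7) − 5 = 49 → (49,20,7)

49,20,7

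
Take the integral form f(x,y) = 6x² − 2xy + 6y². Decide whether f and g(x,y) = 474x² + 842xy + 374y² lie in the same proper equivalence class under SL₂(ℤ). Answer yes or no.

D₁ = -140, D₂ = -140
f: flip: (6,-2,6)→(6,2,6)
f: reduced (well bottom): (6,2,6) with a≤c, −a<b≤a
g: translate: b→-106 (≡842 mod 948), so (474,842,374)→(474,-106,6)
g: flip: (474,-106,6)→(6,106,474)
g: translate: b→-2 (≡106 mod 12), so (6,106,474)→(6,-2,6)
g: flip: (6,-2,6)→(6,2,6)
g: reduced (well bottom): (6,2,6) with a≤c, −a<b≤a
reduced forms (6, 2, 6) vs (6, 2, 6) ⇒ equivalent

yes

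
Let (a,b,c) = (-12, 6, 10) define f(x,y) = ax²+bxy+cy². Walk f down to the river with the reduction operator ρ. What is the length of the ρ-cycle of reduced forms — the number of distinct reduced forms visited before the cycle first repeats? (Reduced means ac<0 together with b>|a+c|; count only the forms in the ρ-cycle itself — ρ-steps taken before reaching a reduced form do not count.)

D = 516, ⌊√D⌋ = 22
river: ρ → (10,14,-8)
river: ρ → (-8,18,6)
river: ρ → (6,18,-8)
river: ρ → (-8,14,10)
river: ρ → (10,6,-12)
river: ρ → (-12,18,4)
river: ρ → (4,22,-2)
river: ρ → (-2,22,4)
river: ρ → (4,18,-12)
river: ρ → (-12,6,10)
ρ-cycle length = 10 (tail of 0 descent steps not counted)

10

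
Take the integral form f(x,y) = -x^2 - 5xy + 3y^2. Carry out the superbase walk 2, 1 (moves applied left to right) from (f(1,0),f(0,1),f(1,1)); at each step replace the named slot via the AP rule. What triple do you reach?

start (-1,3,-3) = (f(1,0),f(0,1),f(1,1))
replace slot 2: 2·((-1)+(-3)) − 3 = -11 → (-1,-11,-3)
replace slot 1: 2·((-11)+(-3)) − (-1) = -27 → (-27,-11,-3)

-27,-11,-3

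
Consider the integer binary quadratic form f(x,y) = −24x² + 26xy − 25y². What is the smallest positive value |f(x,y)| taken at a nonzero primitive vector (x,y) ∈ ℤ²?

translate: b→22 (≡-26 mod 48), so (24,-26,25)→(24,22,23)
flip: (24,22,23)→(23,-22,24)
reduced (well bottom): (23,-22,24) with a≤c, −a<b≤a
well minimum |f| = |-23| = 23 (negative-definite)

23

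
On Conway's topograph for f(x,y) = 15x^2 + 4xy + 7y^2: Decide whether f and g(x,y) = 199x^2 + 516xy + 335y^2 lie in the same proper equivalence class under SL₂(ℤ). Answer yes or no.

D₁ = -404, D₂ = -404
f: flip: (15,4,7)→(7,-4,15)
f: reduced (well bottom): (7,-4,15) with a≤c, −a<b≤a
g: translate: b→118 (≡516 mod 398), so (199,516,335)→(199,118,18)
g: flip: (199,118,18)→(18,-118,199)
g: translate: b→-10 (≡-118 mod 36), so (18,-118,199)→(18,-10,7)
g: flip: (18,-10,7)→(7,10,18)
g: translate: b→-4 (≡10 mod 14), so (7,10,18)→(7,-4,15)
g: reduced (well bottom): (7,-4,15) with a≤c, −a<b≤a
reduced forms (7, -4, 15) vs (7, -4, 15) ⇒ equivalent

yes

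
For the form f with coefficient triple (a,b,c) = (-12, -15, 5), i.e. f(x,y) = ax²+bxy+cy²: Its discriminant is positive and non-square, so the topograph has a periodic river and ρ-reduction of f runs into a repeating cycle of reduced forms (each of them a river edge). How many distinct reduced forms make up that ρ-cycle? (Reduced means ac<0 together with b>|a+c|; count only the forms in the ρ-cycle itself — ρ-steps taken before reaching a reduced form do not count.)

D = 465, ⌊√D⌋ = 21
descent: ρ → (5,15,-12)  [lands on river]
river: ρ → (-12,9,8)
river: ρ → (8,7,-13)
river: ρ → (-13,19,2)
river: ρ → (2,21,-3)
river: ρ → (-3,21,2)
river: ρ → (2,19,-13)
river: ρ → (-13,7,8)
river: ρ → (8,9,-12)
river: ρ → (-12,15,5)
ρ-cycle length = 10 (tail of 1 descent step not counted)

10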